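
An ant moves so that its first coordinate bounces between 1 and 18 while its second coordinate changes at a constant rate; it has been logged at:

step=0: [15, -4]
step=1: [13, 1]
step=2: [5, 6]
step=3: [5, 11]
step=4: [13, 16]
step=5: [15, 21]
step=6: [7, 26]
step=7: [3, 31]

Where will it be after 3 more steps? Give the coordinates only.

The first coordinate reflects between 1 and 18, moving 8 per step.
  step 8: 3 → 11
  step 9: 11 → 17
  step 10: 17 → 9
The second coordinate changes by +5 each step: at step 10 it is 46.

[9, 46]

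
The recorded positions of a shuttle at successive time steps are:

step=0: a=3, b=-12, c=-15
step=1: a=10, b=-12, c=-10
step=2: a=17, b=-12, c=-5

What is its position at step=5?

Constant displacement of (+7,+0,+5) per step.
step 3: a=17, b=-12, c=-5 + (+7,+0,+5) → a=24, b=-12, c=0
step 4: a=24, b=-12, c=0 + (+7,+0,+5) → a=31, b=-12, c=5
step 5: a=31, b=-12, c=5 + (+7,+0,+5) → a=38, b=-12, c=10

a=38, b=-12, c=10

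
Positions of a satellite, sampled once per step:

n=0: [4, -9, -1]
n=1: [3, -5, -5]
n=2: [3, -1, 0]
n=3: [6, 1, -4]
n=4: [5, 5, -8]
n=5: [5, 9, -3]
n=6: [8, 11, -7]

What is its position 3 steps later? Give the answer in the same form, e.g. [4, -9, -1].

Differencing gives [-1, +4, -4], [+0, +4, +5], [+3, +2, -4], [-1, +4, -4], [+0, +4, +5], [+3, +2, -4]. This is the pattern [-1, +4, -4], [+0, +4, +5], [+3, +2, -4] repeated.
step 7: apply [-1, +4, -4] → [7, 15, -11]
step 8: apply [+0, +4, +5] → [7, 19, -6]
step 9: apply [+3, +2, -4] → [10, 21, -10]

[10, 21, -10]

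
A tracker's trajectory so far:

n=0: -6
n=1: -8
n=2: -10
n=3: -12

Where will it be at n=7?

-20

Constant displacement of -2 per step.
step 4: -12 − 2 → -14
step 5: -14 − 2 → -16
step 6: -16 − 2 → -18
step 7: -18 − 2 → -20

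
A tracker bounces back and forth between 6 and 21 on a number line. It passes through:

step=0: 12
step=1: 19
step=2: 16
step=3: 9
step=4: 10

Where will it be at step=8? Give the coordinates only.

The value travels 7 per step and bounces off the walls at 6 and 21.
  step 5: 10 → 17
  step 6: 17 → 18
  step 7: 18 → 11
  step 8: 11 → 8

8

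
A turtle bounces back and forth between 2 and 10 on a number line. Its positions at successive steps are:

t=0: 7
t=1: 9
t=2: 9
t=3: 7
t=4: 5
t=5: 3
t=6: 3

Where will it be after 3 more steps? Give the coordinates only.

9

The value reflects between 2 and 10, moving 2 per step.
  step 7: 3 → 5
  step 8: 5 → 7
  step 9: 7 → 9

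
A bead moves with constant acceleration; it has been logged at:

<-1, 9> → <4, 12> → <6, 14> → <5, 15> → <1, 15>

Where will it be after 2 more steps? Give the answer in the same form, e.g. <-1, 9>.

<-16, 12>

Successive displacements: <+5, +3>, <+2, +2>, <-1, +1>, <-4, +0> — each changes by <-3, -1>.
step 5: <1, 15> + <-7, -1> → <-6, 14>
step 6: <-6, 14> + <-10, -2> → <-16, 12>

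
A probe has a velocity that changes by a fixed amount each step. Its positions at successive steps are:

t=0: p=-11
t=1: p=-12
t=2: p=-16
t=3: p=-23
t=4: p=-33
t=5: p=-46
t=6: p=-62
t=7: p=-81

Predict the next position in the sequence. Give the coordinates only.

p=-103

First differences are -1, -4, -7, -10, -13, -16, -19; their common second difference is -3 (constant acceleration).
step 8: -81 − 22 → p=-103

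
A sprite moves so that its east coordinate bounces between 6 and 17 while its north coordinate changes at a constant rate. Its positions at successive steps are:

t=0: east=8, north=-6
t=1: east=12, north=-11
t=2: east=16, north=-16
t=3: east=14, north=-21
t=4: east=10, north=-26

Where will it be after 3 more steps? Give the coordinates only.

The east coordinate travels 4 per step and bounces off the walls at 6 and 17.
  step 5: 10 → 6
  step 6: 6 → 10
  step 7: 10 → 14
The north coordinate changes by -5 each step: at step 7 it is -41.

east=14, north=-41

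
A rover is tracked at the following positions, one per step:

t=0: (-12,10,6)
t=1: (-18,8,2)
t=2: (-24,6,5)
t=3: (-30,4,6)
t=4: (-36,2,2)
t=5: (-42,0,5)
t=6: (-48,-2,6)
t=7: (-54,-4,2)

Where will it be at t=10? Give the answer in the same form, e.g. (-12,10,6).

(-72,-10,2)

The first coordinate changes by -6 each step, so at step 10 it is -12 + 10·(-6) = -72.
The second coordinate changes by -2 each step, so at step 10 it is 10 + 10·(-2) = -10.
The third coordinate repeats the cycle [6, 2, 5] with period 3; step 10 mod 3 = 1, giving 2.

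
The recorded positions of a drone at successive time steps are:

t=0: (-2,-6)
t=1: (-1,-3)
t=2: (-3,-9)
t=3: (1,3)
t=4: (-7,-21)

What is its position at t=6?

The jumps are (+1,+3), (-2,-6), (+4,+12), (-8,-24) — a geometric progression with ratio -2.
step 5: (-7,-21) + (+16,+48) → (9,27)
step 6: (9,27) + (-32,-96) → (-23,-69)

(-23,-69)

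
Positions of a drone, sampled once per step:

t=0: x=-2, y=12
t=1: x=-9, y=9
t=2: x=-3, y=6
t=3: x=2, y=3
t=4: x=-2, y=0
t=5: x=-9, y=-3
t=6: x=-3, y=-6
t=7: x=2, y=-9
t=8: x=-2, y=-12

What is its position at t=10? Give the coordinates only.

X: cycles through -2, -9, -3, 2 every 4 steps. Step 10 lands at position 2 of the cycle → -3.
Y: linear, -3 per step → -18 at step 10.

x=-3, y=-18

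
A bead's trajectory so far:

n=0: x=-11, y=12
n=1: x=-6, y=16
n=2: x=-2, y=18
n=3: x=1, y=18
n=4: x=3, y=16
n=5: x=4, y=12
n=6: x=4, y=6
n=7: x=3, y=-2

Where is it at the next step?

x=1, y=-12

Successive displacements: (+5, +4), (+4, +2), (+3, +0), (+2, -2), (+1, -4), (+0, -6), (-1, -8) — each changes by (-1, -2).
step 8: x=3, y=-2 + (-2, -10) → x=1, y=-12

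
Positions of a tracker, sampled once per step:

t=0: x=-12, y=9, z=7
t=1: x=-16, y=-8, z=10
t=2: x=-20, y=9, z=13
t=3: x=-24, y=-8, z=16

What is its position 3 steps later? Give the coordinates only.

The x coordinate changes by -4 each step, so at step 6 it is -12 + 6·(-4) = -36.
The y coordinate repeats the cycle [9, -8] with period 2; step 6 mod 2 = 0, giving 9.
The z coordinate changes by +3 each step, so at step 6 it is 7 + 6·(3) = 25.

x=-36, y=9, z=25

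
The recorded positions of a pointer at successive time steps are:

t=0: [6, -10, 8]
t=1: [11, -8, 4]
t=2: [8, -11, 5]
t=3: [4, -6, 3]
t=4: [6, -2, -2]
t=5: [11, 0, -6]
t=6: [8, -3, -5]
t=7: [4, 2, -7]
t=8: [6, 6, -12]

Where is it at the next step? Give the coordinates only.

[11, 8, -16]

Differencing gives [+5, +2, -4], [-3, -3, +1], [-4, +5, -2], [+2, +4, -5], [+5, +2, -4], [-3, -3, +1], [-4, +5, -2], [+2, +4, -5]. This is the pattern [+5, +2, -4], [-3, -3, +1], [-4, +5, -2], [+2, +4, -5] repeated.
step 9: apply [+5, +2, -4] → [11, 8, -16]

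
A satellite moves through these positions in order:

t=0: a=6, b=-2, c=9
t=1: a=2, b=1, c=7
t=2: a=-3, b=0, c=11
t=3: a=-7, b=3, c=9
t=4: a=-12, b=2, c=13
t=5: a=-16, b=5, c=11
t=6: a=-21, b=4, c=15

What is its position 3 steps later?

a=-34, b=9, c=15

Step-to-step displacements: (-4, +3, -2), (-5, -1, +4), (-4, +3, -2), (-5, -1, +4), (-4, +3, -2), (-5, -1, +4) — a repeating cycle of length 2.
step 7: apply (-4, +3, -2) → a=-25, b=7, c=13
step 8: apply (-5, -1, +4) → a=-30, b=6, c=17
step 9: apply (-4, +3, -2) → a=-34, b=9, c=15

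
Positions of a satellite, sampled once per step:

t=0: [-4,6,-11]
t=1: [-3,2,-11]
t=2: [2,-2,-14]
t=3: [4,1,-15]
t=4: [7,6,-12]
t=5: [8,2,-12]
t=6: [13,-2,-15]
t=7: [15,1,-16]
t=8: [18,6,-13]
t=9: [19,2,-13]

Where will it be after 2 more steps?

Differencing gives [+1,-4,+0], [+5,-4,-3], [+2,+3,-1], [+3,+5,+3], [+1,-4,+0], [+5,-4,-3], [+2,+3,-1], [+3,+5,+3], [+1,-4,+0]. This is the pattern [+1,-4,+0], [+5,-4,-3], [+2,+3,-1], [+3,+5,+3] repeated.
step 10: apply [+5,-4,-3] → [24,-2,-16]
step 11: apply [+2,+3,-1] → [26,1,-17]

[26,1,-17]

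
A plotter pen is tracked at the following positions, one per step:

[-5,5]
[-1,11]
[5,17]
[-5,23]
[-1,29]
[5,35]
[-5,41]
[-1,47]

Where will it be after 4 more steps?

[5,71]

The first coordinate repeats the cycle [-5, -1, 5] with period 3; step 11 mod 3 = 2, giving 5.
The second coordinate changes by +6 each step, so at step 11 it is 5 + 11·(6) = 71.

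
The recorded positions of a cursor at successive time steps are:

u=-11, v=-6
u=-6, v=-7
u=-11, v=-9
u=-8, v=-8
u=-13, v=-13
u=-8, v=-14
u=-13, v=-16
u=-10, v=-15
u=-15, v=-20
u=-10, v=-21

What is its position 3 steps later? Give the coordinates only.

u=-17, v=-27

The moves between consecutive positions are (+5, -1), (-5, -2), (+3, +1), (-5, -5), (+5, -1), (-5, -2), (+3, +1), (-5, -5), (+5, -1); they repeat the 4-cycle [(+5, -1), (-5, -2), (+3, +1), (-5, -5)].
step 10: apply (-5, -2) → u=-15, v=-23
step 11: apply (+3, +1) → u=-12, v=-22
step 12: apply (-5, -5) → u=-17, v=-27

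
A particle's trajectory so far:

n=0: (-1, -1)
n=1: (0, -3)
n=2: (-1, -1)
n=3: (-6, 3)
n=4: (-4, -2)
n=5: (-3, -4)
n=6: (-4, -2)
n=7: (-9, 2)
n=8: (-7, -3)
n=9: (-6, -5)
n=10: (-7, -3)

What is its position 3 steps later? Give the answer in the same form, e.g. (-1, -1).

Step-to-step displacements: (+1, -2), (-1, +2), (-5, +4), (+2, -5), (+1, -2), (-1, +2), (-5, +4), (+2, -5), (+1, -2), (-1, +2) — a repeating cycle of length 4.
step 11: apply (-5, +4) → (-12, 1)
step 12: apply (+2, -5) → (-10, -4)
step 13: apply (+1, -2) → (-9, -6)

(-9, -6)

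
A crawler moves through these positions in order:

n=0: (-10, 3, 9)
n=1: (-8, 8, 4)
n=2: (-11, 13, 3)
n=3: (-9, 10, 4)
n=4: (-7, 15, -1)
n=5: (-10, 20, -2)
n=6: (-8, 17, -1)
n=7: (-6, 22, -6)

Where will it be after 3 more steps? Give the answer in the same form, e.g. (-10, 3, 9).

Differencing gives (+2, +5, -5), (-3, +5, -1), (+2, -3, +1), (+2, +5, -5), (-3, +5, -1), (+2, -3, +1), (+2, +5, -5). This is the pattern (+2, +5, -5), (-3, +5, -1), (+2, -3, +1) repeated.
step 8: apply (-3, +5, -1) → (-9, 27, -7)
step 9: apply (+2, -3, +1) → (-7, 24, -6)
step 10: apply (+2, +5, -5) → (-5, 29, -11)

(-5, 29, -11)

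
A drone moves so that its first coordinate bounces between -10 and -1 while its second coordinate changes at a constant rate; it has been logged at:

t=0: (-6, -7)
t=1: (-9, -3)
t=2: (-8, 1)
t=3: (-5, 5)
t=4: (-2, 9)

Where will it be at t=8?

The first coordinate travels 3 per step and bounces off the walls at -10 and -1.
  step 5: -2 → -3
  step 6: -3 → -6
  step 7: -6 → -9
  step 8: -9 → -8
The second coordinate changes by +4 each step: at step 8 it is 25.

(-8, 25)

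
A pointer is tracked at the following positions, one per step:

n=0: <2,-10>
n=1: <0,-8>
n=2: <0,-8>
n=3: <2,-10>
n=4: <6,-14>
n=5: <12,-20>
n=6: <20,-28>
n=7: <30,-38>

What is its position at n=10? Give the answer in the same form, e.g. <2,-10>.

<72,-80>

Successive displacements: <-2,+2>, <+0,+0>, <+2,-2>, <+4,-4>, <+6,-6>, <+8,-8>, <+10,-10> — each changes by <+2,-2>.
step 8: <30,-38> + <+12,-12> → <42,-50>
step 9: <42,-50> + <+14,-14> → <56,-64>
step 10: <56,-64> + <+16,-16> → <72,-80>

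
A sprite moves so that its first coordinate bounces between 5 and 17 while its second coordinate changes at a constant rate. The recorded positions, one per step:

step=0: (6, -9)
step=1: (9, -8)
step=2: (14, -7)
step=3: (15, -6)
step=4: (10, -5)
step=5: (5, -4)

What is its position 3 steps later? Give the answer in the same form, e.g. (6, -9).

(14, -1)

The first coordinate reflects between 5 and 17, moving 5 per step.
  step 6: 5 → 10
  step 7: 10 → 15
  step 8: 15 → 14
The second coordinate changes by +1 each step: at step 8 it is -1.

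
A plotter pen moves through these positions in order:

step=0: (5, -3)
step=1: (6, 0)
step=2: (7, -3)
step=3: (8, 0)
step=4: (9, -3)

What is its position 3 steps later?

The first coordinate changes by +1 each step, so at step 7 it is 5 + 7·(1) = 12.
The second coordinate repeats the cycle [-3, 0] with period 2; step 7 mod 2 = 1, giving 0.

(12, 0)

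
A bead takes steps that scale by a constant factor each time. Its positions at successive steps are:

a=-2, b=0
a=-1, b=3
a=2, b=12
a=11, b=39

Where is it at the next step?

Step-to-step displacements: (+1, +3), (+3, +9), (+9, +27); each is 3× the previous.
step 4: a=11, b=39 + (+27, +81) → a=38, b=120

a=38, b=120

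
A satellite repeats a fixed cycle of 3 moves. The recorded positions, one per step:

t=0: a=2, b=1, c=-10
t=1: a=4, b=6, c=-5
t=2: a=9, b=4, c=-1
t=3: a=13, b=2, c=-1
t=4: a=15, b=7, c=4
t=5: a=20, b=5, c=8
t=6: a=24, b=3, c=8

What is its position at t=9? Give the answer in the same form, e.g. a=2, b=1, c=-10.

The moves between consecutive positions are (+2, +5, +5), (+5, -2, +4), (+4, -2, +0), (+2, +5, +5), (+5, -2, +4), (+4, -2, +0); they repeat the 3-cycle [(+2, +5, +5), (+5, -2, +4), (+4, -2, +0)].
step 7: apply (+2, +5, +5) → a=26, b=8, c=13
step 8: apply (+5, -2, +4) → a=31, b=6, c=17
step 9: apply (+4, -2, +0) → a=35, b=4, c=17

a=35, b=4, c=17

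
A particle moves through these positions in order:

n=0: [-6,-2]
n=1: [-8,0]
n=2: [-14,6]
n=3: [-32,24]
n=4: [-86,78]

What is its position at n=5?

[-248,240]

Step-to-step displacements: [-2,+2], [-6,+6], [-18,+18], [-54,+54]; each is 3× the previous.
step 5: [-86,78] + [-162,+162] → [-248,240]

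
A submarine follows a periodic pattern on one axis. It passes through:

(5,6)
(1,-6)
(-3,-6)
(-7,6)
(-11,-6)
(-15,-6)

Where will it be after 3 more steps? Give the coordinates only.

(-27,-6)

The first coordinate changes by -4 each step, so at step 8 it is 5 + 8·(-4) = -27.
The second coordinate repeats the cycle [6, -6, -6] with period 3; step 8 mod 3 = 2, giving -6.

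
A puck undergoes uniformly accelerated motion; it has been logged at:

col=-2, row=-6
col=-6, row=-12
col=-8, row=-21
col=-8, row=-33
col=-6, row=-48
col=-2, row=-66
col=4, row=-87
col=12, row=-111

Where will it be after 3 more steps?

First differences are (-4,-6), (-2,-9), (+0,-12), (+2,-15), (+4,-18), (+6,-21), (+8,-24); their common second difference is (+2,-3) (constant acceleration).
step 8: col=12, row=-111 + (+10,-27) → col=22, row=-138
step 9: col=22, row=-138 + (+12,-30) → col=34, row=-168
step 10: col=34, row=-168 + (+14,-33) → col=48, row=-201

col=48, row=-201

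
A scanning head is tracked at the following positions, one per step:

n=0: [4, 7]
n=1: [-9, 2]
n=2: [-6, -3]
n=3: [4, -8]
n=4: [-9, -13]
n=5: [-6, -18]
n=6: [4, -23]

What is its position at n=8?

The first coordinate repeats the cycle [4, -9, -6] with period 3; step 8 mod 3 = 2, giving -6.
The second coordinate changes by -5 each step, so at step 8 it is 7 + 8·(-5) = -33.

[-6, -33]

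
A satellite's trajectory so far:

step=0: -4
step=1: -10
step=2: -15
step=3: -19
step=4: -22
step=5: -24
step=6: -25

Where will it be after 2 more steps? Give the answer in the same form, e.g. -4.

-24

First differences are -6, -5, -4, -3, -2, -1; their common second difference is +1 (constant acceleration).
step 7: -25 + 0 → -25
step 8: -25 + 1 → -24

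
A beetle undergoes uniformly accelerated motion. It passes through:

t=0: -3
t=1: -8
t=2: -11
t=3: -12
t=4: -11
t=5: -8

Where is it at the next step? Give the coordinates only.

Taking differences between consecutive positions: -5, -3, -1, +1, +3. These grow by +2 each step.
step 6: -8 + 5 → -3

-3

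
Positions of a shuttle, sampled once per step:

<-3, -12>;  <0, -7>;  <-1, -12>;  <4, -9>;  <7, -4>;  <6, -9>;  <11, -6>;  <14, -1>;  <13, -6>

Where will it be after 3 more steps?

<20, -3>

The moves between consecutive positions are <+3, +5>, <-1, -5>, <+5, +3>, <+3, +5>, <-1, -5>, <+5, +3>, <+3, +5>, <-1, -5>; they repeat the 3-cycle [<+3, +5>, <-1, -5>, <+5, +3>].
step 9: apply <+5, +3> → <18, -3>
step 10: apply <+3, +5> → <21, 2>
step 11: apply <-1, -5> → <20, -3>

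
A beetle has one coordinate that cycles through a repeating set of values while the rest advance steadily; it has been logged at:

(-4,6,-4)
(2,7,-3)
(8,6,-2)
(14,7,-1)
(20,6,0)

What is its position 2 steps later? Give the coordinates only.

(32,6,2)

The first coordinate changes by +6 each step, so at step 6 it is -4 + 6·(6) = 32.
The second coordinate repeats the cycle [6, 7] with period 2; step 6 mod 2 = 0, giving 6.
The third coordinate changes by +1 each step, so at step 6 it is -4 + 6·(1) = 2.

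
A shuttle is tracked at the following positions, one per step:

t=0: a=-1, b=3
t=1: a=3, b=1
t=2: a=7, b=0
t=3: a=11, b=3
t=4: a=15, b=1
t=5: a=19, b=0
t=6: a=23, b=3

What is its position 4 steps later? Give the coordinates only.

A: linear, +4 per step → 39 at step 10.
B: cycles through 3, 1, 0 every 3 steps. Step 10 lands at position 1 of the cycle → 1.

a=39, b=1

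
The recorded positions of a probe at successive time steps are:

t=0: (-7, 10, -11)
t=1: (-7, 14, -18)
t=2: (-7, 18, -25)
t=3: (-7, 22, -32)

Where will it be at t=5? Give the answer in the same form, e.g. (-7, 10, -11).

Each step adds (+0, +4, -7) to the position.
step 4: (-7, 22, -32) + (+0, +4, -7) → (-7, 26, -39)
step 5: (-7, 26, -39) + (+0, +4, -7) → (-7, 30, -46)

(-7, 30, -46)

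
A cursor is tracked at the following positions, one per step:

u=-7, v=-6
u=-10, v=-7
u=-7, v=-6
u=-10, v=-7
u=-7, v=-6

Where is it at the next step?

Step-to-step displacements: (-3, -1), (+3, +1), (-3, -1), (+3, +1); each is -1× the previous.
step 5: u=-7, v=-6 + (-3, -1) → u=-10, v=-7

u=-10, v=-7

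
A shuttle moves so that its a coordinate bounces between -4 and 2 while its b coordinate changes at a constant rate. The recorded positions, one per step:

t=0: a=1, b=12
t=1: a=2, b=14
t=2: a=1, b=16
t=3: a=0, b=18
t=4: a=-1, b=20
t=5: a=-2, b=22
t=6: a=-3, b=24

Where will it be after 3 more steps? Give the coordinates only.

The a coordinate reflects between -4 and 2, moving 1 per step.
  step 7: -3 → -4
  step 8: -4 → -3
  step 9: -3 → -2
The b coordinate changes by +2 each step: at step 9 it is 30.

a=-2, b=30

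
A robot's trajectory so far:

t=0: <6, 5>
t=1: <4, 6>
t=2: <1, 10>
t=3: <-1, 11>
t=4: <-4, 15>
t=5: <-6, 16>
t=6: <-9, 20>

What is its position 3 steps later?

Differencing gives <-2, +1>, <-3, +4>, <-2, +1>, <-3, +4>, <-2, +1>, <-3, +4>. This is the pattern <-2, +1>, <-3, +4> repeated.
step 7: apply <-2, +1> → <-11, 21>
step 8: apply <-3, +4> → <-14, 25>
step 9: apply <-2, +1> → <-16, 26>

<-16, 26>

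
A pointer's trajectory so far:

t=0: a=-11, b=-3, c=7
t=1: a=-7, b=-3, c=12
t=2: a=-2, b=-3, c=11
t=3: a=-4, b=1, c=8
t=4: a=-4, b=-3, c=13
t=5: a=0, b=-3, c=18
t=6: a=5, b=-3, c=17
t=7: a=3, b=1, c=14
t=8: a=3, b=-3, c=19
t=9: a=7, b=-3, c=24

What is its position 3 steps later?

Differencing gives (+4, +0, +5), (+5, +0, -1), (-2, +4, -3), (+0, -4, +5), (+4, +0, +5), (+5, +0, -1), (-2, +4, -3), (+0, -4, +5), (+4, +0, +5). This is the pattern (+4, +0, +5), (+5, +0, -1), (-2, +4, -3), (+0, -4, +5) repeated.
step 10: apply (+5, +0, -1) → a=12, b=-3, c=23
step 11: apply (-2, +4, -3) → a=10, b=1, c=20
step 12: apply (+0, -4, +5) → a=10, b=-3, c=25

a=10, b=-3, c=25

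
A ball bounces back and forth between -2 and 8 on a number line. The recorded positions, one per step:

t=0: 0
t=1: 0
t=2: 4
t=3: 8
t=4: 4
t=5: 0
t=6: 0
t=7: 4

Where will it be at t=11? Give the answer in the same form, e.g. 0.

0

The value reflects between -2 and 8, moving 4 per step.
  step 8: 4 → 8
  step 9: 8 → 4
  step 10: 4 → 0
  step 11: 0 → 0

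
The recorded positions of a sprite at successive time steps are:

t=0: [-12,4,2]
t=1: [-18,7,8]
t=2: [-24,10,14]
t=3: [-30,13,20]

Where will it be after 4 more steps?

Each step adds [-6,+3,+6] to the position.
step 4: [-30,13,20] + [-6,+3,+6] → [-36,16,26]
step 5: [-36,16,26] + [-6,+3,+6] → [-42,19,32]
step 6: [-42,19,32] + [-6,+3,+6] → [-48,22,38]
step 7: [-48,22,38] + [-6,+3,+6] → [-54,25,44]

[-54,25,44]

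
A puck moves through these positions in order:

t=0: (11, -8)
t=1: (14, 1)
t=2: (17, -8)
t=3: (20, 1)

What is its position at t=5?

(26, 1)

First: linear, +3 per step → 26 at step 5.
Second: cycles through -8, 1 every 2 steps. Step 5 lands at position 1 of the cycle → 1.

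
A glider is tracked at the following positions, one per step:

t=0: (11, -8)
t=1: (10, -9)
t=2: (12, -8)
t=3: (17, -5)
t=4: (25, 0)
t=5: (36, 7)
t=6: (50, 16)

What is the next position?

Successive displacements: (-1, -1), (+2, +1), (+5, +3), (+8, +5), (+11, +7), (+14, +9) — each changes by (+3, +2).
step 7: (50, 16) + (+17, +11) → (67, 27)

(67, 27)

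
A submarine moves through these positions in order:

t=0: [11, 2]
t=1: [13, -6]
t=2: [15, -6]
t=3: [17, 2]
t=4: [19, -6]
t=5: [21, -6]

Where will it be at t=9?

The first coordinate changes by +2 each step, so at step 9 it is 11 + 9·(2) = 29.
The second coordinate repeats the cycle [2, -6, -6] with period 3; step 9 mod 3 = 0, giving 2.

[29, 2]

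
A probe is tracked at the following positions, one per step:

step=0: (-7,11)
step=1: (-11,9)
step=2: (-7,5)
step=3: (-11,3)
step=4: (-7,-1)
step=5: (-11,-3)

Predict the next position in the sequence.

The moves between consecutive positions are (-4,-2), (+4,-4), (-4,-2), (+4,-4), (-4,-2); they repeat the 2-cycle [(-4,-2), (+4,-4)].
step 6: apply (+4,-4) → (-7,-7)

(-7,-7)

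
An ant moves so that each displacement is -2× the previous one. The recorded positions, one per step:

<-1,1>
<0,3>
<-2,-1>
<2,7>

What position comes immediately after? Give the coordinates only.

Step-to-step displacements: <+1,+2>, <-2,-4>, <+4,+8>; each is -2× the previous.
step 4: <2,7> + <-8,-16> → <-6,-9>

<-6,-9>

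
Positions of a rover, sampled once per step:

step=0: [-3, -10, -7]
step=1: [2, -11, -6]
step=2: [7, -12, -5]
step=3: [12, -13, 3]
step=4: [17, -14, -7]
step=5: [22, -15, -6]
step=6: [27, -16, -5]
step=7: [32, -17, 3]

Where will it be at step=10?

The first coordinate changes by +5 each step, so at step 10 it is -3 + 10·(5) = 47.
The second coordinate changes by -1 each step, so at step 10 it is -10 + 10·(-1) = -20.
The third coordinate repeats the cycle [-7, -6, -5, 3] with period 4; step 10 mod 4 = 2, giving -5.

[47, -20, -5]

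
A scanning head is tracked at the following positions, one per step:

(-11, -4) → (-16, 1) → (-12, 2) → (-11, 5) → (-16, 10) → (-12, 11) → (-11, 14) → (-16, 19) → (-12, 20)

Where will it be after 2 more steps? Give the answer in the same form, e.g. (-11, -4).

The moves between consecutive positions are (-5, +5), (+4, +1), (+1, +3), (-5, +5), (+4, +1), (+1, +3), (-5, +5), (+4, +1); they repeat the 3-cycle [(-5, +5), (+4, +1), (+1, +3)].
step 9: apply (+1, +3) → (-11, 23)
step 10: apply (-5, +5) → (-16, 28)

(-16, 28)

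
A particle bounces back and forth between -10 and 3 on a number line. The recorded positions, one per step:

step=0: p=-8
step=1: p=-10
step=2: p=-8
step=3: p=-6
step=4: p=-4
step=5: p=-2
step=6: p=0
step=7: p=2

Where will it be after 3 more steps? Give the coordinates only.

The value reflects between -10 and 3, moving 2 per step.
  step 8: 2 → 2
  step 9: 2 → 0
  step 10: 0 → -2

p=-2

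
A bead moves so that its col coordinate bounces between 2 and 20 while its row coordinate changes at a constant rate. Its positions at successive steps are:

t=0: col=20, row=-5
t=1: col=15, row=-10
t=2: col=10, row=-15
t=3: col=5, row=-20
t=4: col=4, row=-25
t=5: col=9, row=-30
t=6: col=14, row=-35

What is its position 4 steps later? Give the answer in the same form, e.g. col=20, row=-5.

The col coordinate travels 5 per step and bounces off the walls at 2 and 20.
  step 7: 14 → 19
  step 8: 19 → 16
  step 9: 16 → 11
  step 10: 11 → 6
The row coordinate changes by -5 each step: at step 10 it is -55.

col=6, row=-55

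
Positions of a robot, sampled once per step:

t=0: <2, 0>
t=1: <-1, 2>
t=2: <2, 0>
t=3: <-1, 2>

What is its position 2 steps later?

<-1, 2>

Step-to-step displacements: <-3, +2>, <+3, -2>, <-3, +2>; each is -1× the previous.
step 4: <-1, 2> + <+3, -2> → <2, 0>
step 5: <2, 0> + <-3, +2> → <-1, 2>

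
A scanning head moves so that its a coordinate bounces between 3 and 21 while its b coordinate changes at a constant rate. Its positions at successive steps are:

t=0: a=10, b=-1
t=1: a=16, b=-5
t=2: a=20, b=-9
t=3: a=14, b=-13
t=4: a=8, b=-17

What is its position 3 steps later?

a=16, b=-29

The a coordinate reflects between 3 and 21, moving 6 per step.
  step 5: 8 → 4
  step 6: 4 → 10
  step 7: 10 → 16
The b coordinate changes by -4 each step: at step 7 it is -29.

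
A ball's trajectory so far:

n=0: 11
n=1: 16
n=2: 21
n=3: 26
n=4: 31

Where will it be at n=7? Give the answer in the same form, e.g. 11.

Each step adds +5 to the position.
step 5: 31 + 5 → 36
step 6: 36 + 5 → 41
step 7: 41 + 5 → 46

46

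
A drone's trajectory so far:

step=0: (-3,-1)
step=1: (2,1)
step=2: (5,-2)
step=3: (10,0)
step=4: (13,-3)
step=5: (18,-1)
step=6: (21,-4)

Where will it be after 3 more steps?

(34,-3)

Step-to-step displacements: (+5,+2), (+3,-3), (+5,+2), (+3,-3), (+5,+2), (+3,-3) — a repeating cycle of length 2.
step 7: apply (+5,+2) → (26,-2)
step 8: apply (+3,-3) → (29,-5)
step 9: apply (+5,+2) → (34,-3)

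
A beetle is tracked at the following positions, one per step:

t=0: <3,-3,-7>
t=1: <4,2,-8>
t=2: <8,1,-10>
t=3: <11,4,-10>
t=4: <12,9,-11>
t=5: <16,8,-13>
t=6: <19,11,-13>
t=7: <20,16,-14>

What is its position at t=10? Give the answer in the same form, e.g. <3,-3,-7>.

Differencing gives <+1,+5,-1>, <+4,-1,-2>, <+3,+3,+0>, <+1,+5,-1>, <+4,-1,-2>, <+3,+3,+0>, <+1,+5,-1>. This is the pattern <+1,+5,-1>, <+4,-1,-2>, <+3,+3,+0> repeated.
step 8: apply <+4,-1,-2> → <24,15,-16>
step 9: apply <+3,+3,+0> → <27,18,-16>
step 10: apply <+1,+5,-1> → <28,23,-17>

<28,23,-17>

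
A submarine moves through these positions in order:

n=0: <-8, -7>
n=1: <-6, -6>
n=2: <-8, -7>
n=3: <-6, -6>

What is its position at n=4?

The jumps are <+2, +1>, <-2, -1>, <+2, +1> — a geometric progression with ratio -1.
step 4: <-6, -6> + <-2, -1> → <-8, -7>

<-8, -7>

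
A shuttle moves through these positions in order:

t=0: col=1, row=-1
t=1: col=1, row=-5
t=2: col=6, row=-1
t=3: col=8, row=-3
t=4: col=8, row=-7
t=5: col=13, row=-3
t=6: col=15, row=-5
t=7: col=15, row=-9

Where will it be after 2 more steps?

Differencing gives (+0, -4), (+5, +4), (+2, -2), (+0, -4), (+5, +4), (+2, -2), (+0, -4). This is the pattern (+0, -4), (+5, +4), (+2, -2) repeated.
step 8: apply (+5, +4) → col=20, row=-5
step 9: apply (+2, -2) → col=22, row=-7

col=22, row=-7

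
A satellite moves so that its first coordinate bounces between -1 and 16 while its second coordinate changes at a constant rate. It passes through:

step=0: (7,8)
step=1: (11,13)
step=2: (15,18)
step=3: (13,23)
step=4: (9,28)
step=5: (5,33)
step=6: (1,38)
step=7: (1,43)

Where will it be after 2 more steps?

(9,53)

The first coordinate reflects between -1 and 16, moving 4 per step.
  step 8: 1 → 5
  step 9: 5 → 9
The second coordinate changes by +5 each step: at step 9 it is 53.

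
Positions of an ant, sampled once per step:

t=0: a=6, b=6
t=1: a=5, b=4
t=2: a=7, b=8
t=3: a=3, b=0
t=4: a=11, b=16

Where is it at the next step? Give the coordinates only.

Consecutive displacements (-1, -2), (+2, +4), (-4, -8), (+8, +16) scale by a factor of -2 each step.
step 5: a=11, b=16 + (-16, -32) → a=-5, b=-16

a=-5, b=-16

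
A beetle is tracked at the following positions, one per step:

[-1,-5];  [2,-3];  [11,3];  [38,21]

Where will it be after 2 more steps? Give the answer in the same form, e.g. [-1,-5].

[362,237]

Consecutive displacements [+3,+2], [+9,+6], [+27,+18] scale by a factor of 3 each step.
step 4: [38,21] + [+81,+54] → [119,75]
step 5: [119,75] + [+243,+162] → [362,237]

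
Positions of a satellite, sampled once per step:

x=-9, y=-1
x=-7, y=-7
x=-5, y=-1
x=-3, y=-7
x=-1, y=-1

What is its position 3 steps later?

x=5, y=-7

X: linear, +2 per step → 5 at step 7.
Y: cycles through -1, -7 every 2 steps. Step 7 lands at position 1 of the cycle → -7.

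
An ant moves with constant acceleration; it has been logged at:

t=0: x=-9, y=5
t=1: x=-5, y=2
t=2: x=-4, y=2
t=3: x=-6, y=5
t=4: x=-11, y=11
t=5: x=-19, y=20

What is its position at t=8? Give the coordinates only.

x=-61, y=65

Successive displacements: (+4,-3), (+1,+0), (-2,+3), (-5,+6), (-8,+9) — each changes by (-3,+3).
step 6: x=-19, y=20 + (-11,+12) → x=-30, y=32
step 7: x=-30, y=32 + (-14,+15) → x=-44, y=47
step 8: x=-44, y=47 + (-17,+18) → x=-61, y=65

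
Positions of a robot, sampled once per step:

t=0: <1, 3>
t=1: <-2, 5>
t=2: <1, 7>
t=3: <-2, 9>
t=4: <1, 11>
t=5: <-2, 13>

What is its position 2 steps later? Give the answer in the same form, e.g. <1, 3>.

First: cycles through 1, -2 every 2 steps. Step 7 lands at position 1 of the cycle → -2.
Second: linear, +2 per step → 17 at step 7.

<-2, 17>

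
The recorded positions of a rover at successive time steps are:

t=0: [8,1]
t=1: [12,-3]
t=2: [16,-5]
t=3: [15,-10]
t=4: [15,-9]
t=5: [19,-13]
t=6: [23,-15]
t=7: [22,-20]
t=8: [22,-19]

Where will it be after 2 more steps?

Differencing gives [+4,-4], [+4,-2], [-1,-5], [+0,+1], [+4,-4], [+4,-2], [-1,-5], [+0,+1]. This is the pattern [+4,-4], [+4,-2], [-1,-5], [+0,+1] repeated.
step 9: apply [+4,-4] → [26,-23]
step 10: apply [+4,-2] → [30,-25]

[30,-25]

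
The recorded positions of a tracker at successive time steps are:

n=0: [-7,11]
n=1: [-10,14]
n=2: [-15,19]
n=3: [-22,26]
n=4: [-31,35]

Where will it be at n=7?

Successive displacements: [-3,+3], [-5,+5], [-7,+7], [-9,+9] — each changes by [-2,+2].
step 5: [-31,35] + [-11,+11] → [-42,46]
step 6: [-42,46] + [-13,+13] → [-55,59]
step 7: [-55,59] + [-15,+15] → [-70,74]

[-70,74]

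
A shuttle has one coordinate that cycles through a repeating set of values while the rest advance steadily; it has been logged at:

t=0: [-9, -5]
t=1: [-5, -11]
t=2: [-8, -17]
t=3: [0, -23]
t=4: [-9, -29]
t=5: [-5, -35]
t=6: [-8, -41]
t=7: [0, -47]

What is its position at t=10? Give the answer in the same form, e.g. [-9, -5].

The first coordinate repeats the cycle [-9, -5, -8, 0] with period 4; step 10 mod 4 = 2, giving -8.
The second coordinate changes by -6 each step, so at step 10 it is -5 + 10·(-6) = -65.

[-8, -65]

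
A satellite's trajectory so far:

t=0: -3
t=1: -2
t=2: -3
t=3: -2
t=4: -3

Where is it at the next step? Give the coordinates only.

The jumps are +1, -1, +1, -1 — a geometric progression with ratio -1.
step 5: -3 + 1 → -2

-2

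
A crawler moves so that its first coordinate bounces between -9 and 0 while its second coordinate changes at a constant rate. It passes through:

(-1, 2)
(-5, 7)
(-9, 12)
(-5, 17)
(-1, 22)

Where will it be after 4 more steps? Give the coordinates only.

The first coordinate reflects between -9 and 0, moving 4 per step.
  step 5: -1 → -3
  step 6: -3 → -7
  step 7: -7 → -7
  step 8: -7 → -3
The second coordinate changes by +5 each step: at step 8 it is 42.

(-3, 42)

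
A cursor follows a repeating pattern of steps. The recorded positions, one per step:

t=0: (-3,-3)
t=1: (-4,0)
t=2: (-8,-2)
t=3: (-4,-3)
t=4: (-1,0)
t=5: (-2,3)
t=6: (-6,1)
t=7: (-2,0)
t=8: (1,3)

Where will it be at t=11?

(0,3)

Differencing gives (-1,+3), (-4,-2), (+4,-1), (+3,+3), (-1,+3), (-4,-2), (+4,-1), (+3,+3). This is the pattern (-1,+3), (-4,-2), (+4,-1), (+3,+3) repeated.
step 9: apply (-1,+3) → (0,6)
step 10: apply (-4,-2) → (-4,4)
step 11: apply (+4,-1) → (0,3)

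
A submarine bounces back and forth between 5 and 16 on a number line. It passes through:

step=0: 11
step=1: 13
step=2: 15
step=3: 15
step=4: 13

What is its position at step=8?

5

The value travels 2 per step and bounces off the walls at 5 and 16.
  step 5: 13 → 11
  step 6: 11 → 9
  step 7: 9 → 7
  step 8: 7 → 5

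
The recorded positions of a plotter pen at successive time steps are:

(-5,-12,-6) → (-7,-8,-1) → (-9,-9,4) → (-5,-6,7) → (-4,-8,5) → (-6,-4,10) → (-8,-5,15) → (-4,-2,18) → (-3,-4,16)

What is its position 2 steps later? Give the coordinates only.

The moves between consecutive positions are (-2,+4,+5), (-2,-1,+5), (+4,+3,+3), (+1,-2,-2), (-2,+4,+5), (-2,-1,+5), (+4,+3,+3), (+1,-2,-2); they repeat the 4-cycle [(-2,+4,+5), (-2,-1,+5), (+4,+3,+3), (+1,-2,-2)].
step 9: apply (-2,+4,+5) → (-5,0,21)
step 10: apply (-2,-1,+5) → (-7,-1,26)

(-7,-1,26)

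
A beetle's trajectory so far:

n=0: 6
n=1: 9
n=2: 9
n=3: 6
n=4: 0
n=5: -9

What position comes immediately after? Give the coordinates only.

Successive displacements: +3, +0, -3, -6, -9 — each changes by -3.
step 6: -9 − 12 → -21

-21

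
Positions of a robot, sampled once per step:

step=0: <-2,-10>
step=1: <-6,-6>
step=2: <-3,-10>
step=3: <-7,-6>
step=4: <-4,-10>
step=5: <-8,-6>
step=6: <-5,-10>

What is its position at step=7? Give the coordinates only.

Differencing gives <-4,+4>, <+3,-4>, <-4,+4>, <+3,-4>, <-4,+4>, <+3,-4>. This is the pattern <-4,+4>, <+3,-4> repeated.
step 7: apply <-4,+4> → <-9,-6>

<-9,-6>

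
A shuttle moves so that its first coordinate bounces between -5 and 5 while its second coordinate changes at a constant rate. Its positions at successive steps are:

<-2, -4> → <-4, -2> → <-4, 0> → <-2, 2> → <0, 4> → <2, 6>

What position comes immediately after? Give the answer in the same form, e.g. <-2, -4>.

The first coordinate reflects between -5 and 5, moving 2 per step.
  step 6: 2 → 4
The second coordinate changes by +2 each step: at step 6 it is 8.

<4, 8>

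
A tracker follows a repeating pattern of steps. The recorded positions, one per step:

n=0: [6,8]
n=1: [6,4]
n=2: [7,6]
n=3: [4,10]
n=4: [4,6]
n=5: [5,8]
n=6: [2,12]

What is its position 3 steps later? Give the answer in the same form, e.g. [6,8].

The moves between consecutive positions are [+0,-4], [+1,+2], [-3,+4], [+0,-4], [+1,+2], [-3,+4]; they repeat the 3-cycle [[+0,-4], [+1,+2], [-3,+4]].
step 7: apply [+0,-4] → [2,8]
step 8: apply [+1,+2] → [3,10]
step 9: apply [-3,+4] → [0,14]

[0,14]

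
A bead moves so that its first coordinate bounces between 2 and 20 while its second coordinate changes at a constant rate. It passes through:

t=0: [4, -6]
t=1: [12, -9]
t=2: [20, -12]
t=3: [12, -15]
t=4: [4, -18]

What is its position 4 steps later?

The first coordinate travels 8 per step and bounces off the walls at 2 and 20.
  step 5: 4 → 8
  step 6: 8 → 16
  step 7: 16 → 16
  step 8: 16 → 8
The second coordinate changes by -3 each step: at step 8 it is -30.

[8, -30]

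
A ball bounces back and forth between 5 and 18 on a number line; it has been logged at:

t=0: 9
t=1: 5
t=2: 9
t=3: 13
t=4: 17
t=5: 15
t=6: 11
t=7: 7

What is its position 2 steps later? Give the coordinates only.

The value travels 4 per step and bounces off the walls at 5 and 18.
  step 8: 7 → 7
  step 9: 7 → 11

11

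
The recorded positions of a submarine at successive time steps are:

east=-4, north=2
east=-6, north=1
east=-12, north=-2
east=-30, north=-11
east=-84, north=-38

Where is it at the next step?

east=-246, north=-119

Consecutive displacements (-2, -1), (-6, -3), (-18, -9), (-54, -27) scale by a factor of 3 each step.
step 5: east=-84, north=-38 + (-162, -81) → east=-246, north=-119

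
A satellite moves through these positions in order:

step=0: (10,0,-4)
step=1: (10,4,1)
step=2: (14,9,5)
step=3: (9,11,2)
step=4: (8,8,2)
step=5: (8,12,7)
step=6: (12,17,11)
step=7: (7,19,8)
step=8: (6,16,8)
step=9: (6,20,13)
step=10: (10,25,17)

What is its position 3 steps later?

Step-to-step displacements: (+0,+4,+5), (+4,+5,+4), (-5,+2,-3), (-1,-3,+0), (+0,+4,+5), (+4,+5,+4), (-5,+2,-3), (-1,-3,+0), (+0,+4,+5), (+4,+5,+4) — a repeating cycle of length 4.
step 11: apply (-5,+2,-3) → (5,27,14)
step 12: apply (-1,-3,+0) → (4,24,14)
step 13: apply (+0,+4,+5) → (4,28,19)

(4,28,19)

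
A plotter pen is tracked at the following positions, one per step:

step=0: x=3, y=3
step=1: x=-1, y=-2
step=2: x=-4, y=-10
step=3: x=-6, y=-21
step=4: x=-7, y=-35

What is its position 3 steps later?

Successive displacements: (-4, -5), (-3, -8), (-2, -11), (-1, -14) — each changes by (+1, -3).
step 5: x=-7, y=-35 + (+0, -17) → x=-7, y=-52
step 6: x=-7, y=-52 + (+1, -20) → x=-6, y=-72
step 7: x=-6, y=-72 + (+2, -23) → x=-4, y=-95

x=-4, y=-95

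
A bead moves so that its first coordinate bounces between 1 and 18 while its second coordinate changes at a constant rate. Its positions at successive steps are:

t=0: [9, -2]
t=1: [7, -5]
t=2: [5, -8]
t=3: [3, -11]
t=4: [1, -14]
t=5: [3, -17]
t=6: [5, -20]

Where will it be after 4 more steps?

[13, -32]

The first coordinate reflects between 1 and 18, moving 2 per step.
  step 7: 5 → 7
  step 8: 7 → 9
  step 9: 9 → 11
  step 10: 11 → 13
The second coordinate changes by -3 each step: at step 10 it is -32.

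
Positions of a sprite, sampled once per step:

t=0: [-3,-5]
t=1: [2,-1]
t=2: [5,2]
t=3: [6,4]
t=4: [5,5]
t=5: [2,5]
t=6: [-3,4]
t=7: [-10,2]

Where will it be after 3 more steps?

Successive displacements: [+5,+4], [+3,+3], [+1,+2], [-1,+1], [-3,+0], [-5,-1], [-7,-2] — each changes by [-2,-1].
step 8: [-10,2] + [-9,-3] → [-19,-1]
step 9: [-19,-1] + [-11,-4] → [-30,-5]
step 10: [-30,-5] + [-13,-5] → [-43,-10]

[-43,-10]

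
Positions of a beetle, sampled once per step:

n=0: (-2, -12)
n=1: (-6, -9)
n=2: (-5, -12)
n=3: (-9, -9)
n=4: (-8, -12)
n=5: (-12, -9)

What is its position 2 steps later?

(-15, -9)

Step-to-step displacements: (-4, +3), (+1, -3), (-4, +3), (+1, -3), (-4, +3) — a repeating cycle of length 2.
step 6: apply (+1, -3) → (-11, -12)
step 7: apply (-4, +3) → (-15, -9)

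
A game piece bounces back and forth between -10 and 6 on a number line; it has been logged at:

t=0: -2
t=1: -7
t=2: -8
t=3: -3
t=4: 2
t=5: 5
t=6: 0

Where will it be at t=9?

-5

The value reflects between -10 and 6, moving 5 per step.
  step 7: 0 → -5
  step 8: -5 → -10
  step 9: -10 → -5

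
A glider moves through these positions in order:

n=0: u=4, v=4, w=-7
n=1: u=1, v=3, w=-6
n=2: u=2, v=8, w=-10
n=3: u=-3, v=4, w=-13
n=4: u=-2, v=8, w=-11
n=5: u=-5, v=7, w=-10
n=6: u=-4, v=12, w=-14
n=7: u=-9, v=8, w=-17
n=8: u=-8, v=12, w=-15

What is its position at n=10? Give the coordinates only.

Step-to-step displacements: (-3,-1,+1), (+1,+5,-4), (-5,-4,-3), (+1,+4,+2), (-3,-1,+1), (+1,+5,-4), (-5,-4,-3), (+1,+4,+2) — a repeating cycle of length 4.
step 9: apply (-3,-1,+1) → u=-11, v=11, w=-14
step 10: apply (+1,+5,-4) → u=-10, v=16, w=-18

u=-10, v=16, w=-18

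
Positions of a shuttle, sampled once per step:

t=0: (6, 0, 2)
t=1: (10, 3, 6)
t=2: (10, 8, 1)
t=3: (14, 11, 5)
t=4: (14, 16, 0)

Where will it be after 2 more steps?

(18, 24, -1)

Step-to-step displacements: (+4, +3, +4), (+0, +5, -5), (+4, +3, +4), (+0, +5, -5) — a repeating cycle of length 2.
step 5: apply (+4, +3, +4) → (18, 19, 4)
step 6: apply (+0, +5, -5) → (18, 24, -1)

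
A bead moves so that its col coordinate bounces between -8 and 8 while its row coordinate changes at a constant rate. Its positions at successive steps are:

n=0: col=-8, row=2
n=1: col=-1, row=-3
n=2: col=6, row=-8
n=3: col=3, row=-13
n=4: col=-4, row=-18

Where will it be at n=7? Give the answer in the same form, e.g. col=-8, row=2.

The col coordinate reflects between -8 and 8, moving 7 per step.
  step 5: -4 → -5
  step 6: -5 → 2
  step 7: 2 → 7
The row coordinate changes by -5 each step: at step 7 it is -33.

col=7, row=-33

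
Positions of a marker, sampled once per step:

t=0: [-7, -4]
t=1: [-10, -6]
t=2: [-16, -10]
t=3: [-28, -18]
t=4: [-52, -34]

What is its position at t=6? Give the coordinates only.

[-196, -130]

The jumps are [-3, -2], [-6, -4], [-12, -8], [-24, -16] — a geometric progression with ratio 2.
step 5: [-52, -34] + [-48, -32] → [-100, -66]
step 6: [-100, -66] + [-96, -64] → [-196, -130]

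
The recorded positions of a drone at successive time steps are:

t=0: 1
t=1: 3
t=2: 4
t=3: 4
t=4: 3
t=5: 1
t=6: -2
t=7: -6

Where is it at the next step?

First differences are +2, +1, +0, -1, -2, -3, -4; their common second difference is -1 (constant acceleration).
step 8: -6 − 5 → -11

-11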